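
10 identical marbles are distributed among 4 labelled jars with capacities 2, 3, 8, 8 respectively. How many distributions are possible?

Ignoring the caps, the number of non-negative solutions to x_1+…+x_4 = 10 is C(13,3) = 286.
Subtract solutions that violate a single cap (substitute x_i' = x_i − (cap_i+1)): x_1 ≥ 3 gives C(10,3) = 120; x_2 ≥ 4 gives C(9,3) = 84; x_3 ≥ 9 gives C(4,3) = 4; x_4 ≥ 9 gives C(4,3) = 4. Together 212.
Add back pairs where two caps are both exceeded: 20 + 0 + 0 + 0 + 0 + 0 = 20.
By inclusion–exclusion the count is 286 − 212 + 20 = 94.

94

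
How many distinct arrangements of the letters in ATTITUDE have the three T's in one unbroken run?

720

Treat the 3 copies of T as a single block. The multiset to arrange is then {TTT, A, D, E, I, U}, 6 items in all.
All 6 items are distinct, so there are (6)! = 720 arrangements.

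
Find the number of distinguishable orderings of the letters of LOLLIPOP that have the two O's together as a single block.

Treat the 2 copies of O as a single block. The multiset to arrange is then {OO, I, L, L, L, P, P}, 7 items in all.
That gives (7)!/(3!·2!) = 420 arrangements.

420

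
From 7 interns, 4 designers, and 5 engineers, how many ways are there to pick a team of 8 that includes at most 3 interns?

Split by how many interns are chosen (0 through 3).
Sum: C(7,0)·C(9,8) + C(7,1)·C(9,7) + C(7,2)·C(9,6) + C(7,3)·C(9,5) = 9 + 252 + 1764 + 4410 = 6435.

6435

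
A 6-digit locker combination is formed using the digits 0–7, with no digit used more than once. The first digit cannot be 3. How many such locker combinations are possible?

The first digit has 8−1 = 7 choices (anything except 3).
The remaining 5 digits are filled from the other 7 symbols without repetition: 7 × 6 × 5 × 4 × 3 = 2520.
Total: 7 × 2520 = 17640.

17640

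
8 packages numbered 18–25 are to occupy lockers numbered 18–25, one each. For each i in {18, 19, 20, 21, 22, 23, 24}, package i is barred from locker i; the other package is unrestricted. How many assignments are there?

16687

Let Aᵢ (for 18 ≤ i ≤ 24) be the placements that put package i in its forbidden locker. Any j of these fix j positions, leaving (8−j)! ways to fill the rest, and there are C(7,j) ways to pick which j.
By inclusion–exclusion, the number of valid placements is Σ_{j=0}^{7} (−1)^j C(7,j)·(8−j)!.
Computing: 40320 − 35280 + 15120 − 4200 + 840 − 126 + 14 − 1 = 16687.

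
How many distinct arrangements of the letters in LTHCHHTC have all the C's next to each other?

Treat the 2 copies of C as a single block. The multiset to arrange is then {CC, H, H, H, L, T, T}, 7 items in all.
That gives (7)!/(3!·2!) = 420 arrangements.

420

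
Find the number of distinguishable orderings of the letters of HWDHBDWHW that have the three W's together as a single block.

420

Treat the 3 copies of W as a single block. The multiset to arrange is then {WWW, B, D, D, H, H, H}, 7 items in all.
That gives (7)!/(3!·2!) = 420 arrangements.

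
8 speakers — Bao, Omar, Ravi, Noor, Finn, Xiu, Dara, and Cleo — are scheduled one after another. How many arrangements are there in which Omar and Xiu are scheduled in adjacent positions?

Place the 6 others and the Omar-Xiu pair as 7 objects in a line; the pair has 2 internal arrangements.
That gives 2 × 7! = 2 × 5040 = 10080.

10080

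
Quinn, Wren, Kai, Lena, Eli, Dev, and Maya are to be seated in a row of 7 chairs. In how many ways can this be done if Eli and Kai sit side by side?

1440

Glue Eli and Kai into one block (2 internal orders), leaving 6 units to arrange in a row.
That gives 2 × 6! = 2 × 720 = 1440.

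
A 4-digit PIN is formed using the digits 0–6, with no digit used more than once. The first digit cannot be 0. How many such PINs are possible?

The first digit has 7−1 = 6 choices (anything except 0).
The remaining 3 digits are filled from the other 6 symbols without repetition: 6 × 5 × 4 = 120.
Total: 6 × 120 = 720.

720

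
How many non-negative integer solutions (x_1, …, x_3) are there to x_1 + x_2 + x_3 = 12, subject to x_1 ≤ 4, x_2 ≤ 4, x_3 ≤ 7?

Ignoring the caps, the number of non-negative solutions to x_1+…+x_3 = 12 is C(14,2) = 91.
Subtract solutions that violate a single cap (substitute x_i' = x_i − (cap_i+1)): x_1 ≥ 5 gives C(9,2) = 36; x_2 ≥ 5 gives C(9,2) = 36; x_3 ≥ 8 gives C(6,2) = 15. Together 87.
Add back pairs where two caps are both exceeded: 6 + 0 + 0 = 6.
By inclusion–exclusion the count is 91 − 87 + 6 = 10.

10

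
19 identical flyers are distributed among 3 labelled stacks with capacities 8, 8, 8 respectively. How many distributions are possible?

21

Ignoring the caps, the number of non-negative solutions to x_1+…+x_3 = 19 is C(21,2) = 210.
Subtract solutions that violate a single cap (substitute x_i' = x_i − (cap_i+1)): x_1 ≥ 9 gives C(12,2) = 66; x_2 ≥ 9 gives C(12,2) = 66; x_3 ≥ 9 gives C(12,2) = 66. Together 198.
Add back pairs where two caps are both exceeded: 3 + 3 + 3 = 9.
By inclusion–exclusion the count is 210 − 198 + 9 = 21.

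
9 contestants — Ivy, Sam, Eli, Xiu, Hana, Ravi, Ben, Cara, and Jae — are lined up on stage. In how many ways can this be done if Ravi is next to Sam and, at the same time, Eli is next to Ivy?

Treat {Ravi,Sam} as one block (2 orders) and {Eli,Ivy} as another (2 orders).
That leaves 7 units to arrange: 2 × 2 × 7! = 4 × 5040 = 20160.

20160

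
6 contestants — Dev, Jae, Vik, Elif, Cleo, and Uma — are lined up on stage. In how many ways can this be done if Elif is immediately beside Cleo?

240

Glue Elif and Cleo into one block (2 internal orders), leaving 5 units to arrange in a row.
That gives 2 × 5! = 2 × 120 = 240.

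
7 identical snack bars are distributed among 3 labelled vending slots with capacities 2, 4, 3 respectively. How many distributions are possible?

6

Without the upper bounds there are C(9,2) = 36 ways to split 7 among 3 vending slots.
Subtract solutions that violate a single cap (substitute x_i' = x_i − (cap_i+1)): x_1 ≥ 3 gives C(6,2) = 15; x_2 ≥ 5 gives C(4,2) = 6; x_3 ≥ 4 gives C(5,2) = 10. Together 31.
Add back pairs where two caps are both exceeded: 0 + 1 + 0 = 1.
By inclusion–exclusion the count is 36 − 31 + 1 = 6.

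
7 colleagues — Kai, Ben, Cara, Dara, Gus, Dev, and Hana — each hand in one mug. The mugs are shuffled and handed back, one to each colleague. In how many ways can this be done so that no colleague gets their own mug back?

Let Aᵢ be the assignments in which colleague i gets their own mug. We want the size of the complement of A₁∪…∪A_7.
By inclusion–exclusion this is Σ_{j=0}^{7} (−1)^j C(7,j)·(7−j)!.
Computing: 5040 − 5040 + 2520 − 840 + 210 − 42 + 7 − 1 = 1854.

1854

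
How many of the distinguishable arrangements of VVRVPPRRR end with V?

With the last slot taken by V, it remains to arrange the other 8 letters (VRVPPRRR).
Those 8 letters have P appearing twice, R appearing 4 times, and V appearing twice, giving (8)!/(4!·2!·2!) = 420.

420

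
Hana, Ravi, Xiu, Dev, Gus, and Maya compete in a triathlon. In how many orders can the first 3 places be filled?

This is an ordered selection of 3 from 6: P(6,3).
That gives 6 × 5 × 4 = 120.

120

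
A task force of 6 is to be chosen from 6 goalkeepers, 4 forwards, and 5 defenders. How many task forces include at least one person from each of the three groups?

4250

Total 6-person selections from all 15: C(15,6) = 5005.
Selections missing a whole group: no goalkeepers → C(9,6) = 84; no forwards → C(11,6) = 462; no defenders → C(10,6) = 210.
Add back selections omitting two groups (i.e. drawn from a single group): C(6,6) + C(4,6) + C(5,6) = 1.
By inclusion–exclusion: 5005 − 756 + 1 = 4250.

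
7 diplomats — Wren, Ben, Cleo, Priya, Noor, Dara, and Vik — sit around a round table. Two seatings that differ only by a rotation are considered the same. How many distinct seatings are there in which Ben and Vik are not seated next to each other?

480

All circular seatings of 7 people number (6)! = 720.
Seatings with Ben beside Vik: treat them as a block with 2 internal orders, giving 2 × (5)! = 240.
Subtracting, 720 − 240 = 480.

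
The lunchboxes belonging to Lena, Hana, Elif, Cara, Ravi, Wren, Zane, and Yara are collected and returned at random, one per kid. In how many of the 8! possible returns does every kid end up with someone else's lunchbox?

This is the derangement count D_8: permutations of 8 items with no fixed point.
By inclusion–exclusion this is Σ_{j=0}^{8} (−1)^j C(8,j)·(8−j)!.
Computing: 40320 − 40320 + 20160 − 6720 + 1680 − 336 + 56 − 8 + 1 = 14833.

14833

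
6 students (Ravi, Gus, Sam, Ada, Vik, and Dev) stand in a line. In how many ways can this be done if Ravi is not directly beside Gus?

480

There are 6! = 720 arrangements in all. If Ravi and Gus are adjacent, merging them into one block gives 2·(5)! = 240 arrangements.
Complementary counting: 720 − 240 = 480.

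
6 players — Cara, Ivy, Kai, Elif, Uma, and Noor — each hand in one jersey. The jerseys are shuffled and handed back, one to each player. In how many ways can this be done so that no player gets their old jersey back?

This is the derangement count D_6: permutations of 6 items with no fixed point.
By inclusion–exclusion this is Σ_{j=0}^{6} (−1)^j C(6,j)·(6−j)!.
Computing: 720 − 720 + 360 − 120 + 30 − 6 + 1 = 265.

265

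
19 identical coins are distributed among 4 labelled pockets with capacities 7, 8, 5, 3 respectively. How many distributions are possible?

Ignoring the caps, the number of non-negative solutions to x_1+…+x_4 = 19 is C(22,3) = 1540.
Subtract solutions that violate a single cap (substitute x_i' = x_i − (cap_i+1)): x_1 ≥ 8 gives C(14,3) = 364; x_2 ≥ 9 gives C(13,3) = 286; x_3 ≥ 6 gives C(16,3) = 560; x_4 ≥ 4 gives C(18,3) = 816. Together 2026.
Add back pairs where two caps are both exceeded: 10 + 56 + 120 + 35 + 84 + 220 = 525.
Subtract triples: 0 + 0 + 4 + 1 = 5.
By inclusion–exclusion the count is 1540 − 2026 + 525 − 5 = 34.

34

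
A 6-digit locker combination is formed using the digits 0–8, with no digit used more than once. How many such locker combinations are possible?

This is a permutation of 6 out of 9: P(9,6) = 9!/3!.
9 × 8 × 7 × 6 × 5 × 4 = 60480.

60480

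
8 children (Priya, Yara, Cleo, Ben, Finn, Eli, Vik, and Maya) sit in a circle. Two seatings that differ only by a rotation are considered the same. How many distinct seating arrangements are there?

Around a circle, 8 distinct people have 8!/8 = (7)! = 5040 rotationally distinct seatings.

5040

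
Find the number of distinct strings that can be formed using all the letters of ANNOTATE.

5040

The 8 letters of ANNOTATE have repeats: A appearing twice, N appearing twice, and T appearing twice.
The number of distinct arrangements is 8!/(2!·2!·2!) = 40320/8 = 5040.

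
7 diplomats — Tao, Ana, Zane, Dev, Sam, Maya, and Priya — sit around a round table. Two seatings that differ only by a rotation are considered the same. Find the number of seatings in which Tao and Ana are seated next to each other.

Treat {Tao, Ana} as one unit (2 internal orders) and seat the resulting 6 units around the table: (5)! circular arrangements.
So 2 × (5)! = 2 × 120 = 240.

240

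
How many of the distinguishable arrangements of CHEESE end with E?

With the last slot taken by E, it remains to arrange the other 5 letters (CHESE).
Those 5 letters have E appearing twice, giving (5)!/(2!) = 60.

60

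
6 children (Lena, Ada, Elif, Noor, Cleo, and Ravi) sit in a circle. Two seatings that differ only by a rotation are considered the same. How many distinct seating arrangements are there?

120

Around a circle, 6 distinct people have 6!/6 = (5)! = 120 rotationally distinct seatings.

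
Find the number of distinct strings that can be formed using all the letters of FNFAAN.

90

FNFAAN has 6 letters with A appearing twice, F appearing twice, and N appearing twice.
So there are 6! / (2!·2!·2!) = 90 distinguishable arrangements.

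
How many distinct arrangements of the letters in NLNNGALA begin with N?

Fix N in the first position and arrange the remaining 7 letters.
Those 7 letters have A appearing twice, L appearing twice, and N appearing twice, giving (7)!/(2!·2!·2!) = 630.

630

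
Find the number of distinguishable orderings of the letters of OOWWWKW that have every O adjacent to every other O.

Treat the 2 copies of O as a single block. The multiset to arrange is then {OO, K, W, W, W, W}, 6 items in all.
That gives (6)!/(4!) = 30 arrangements.

30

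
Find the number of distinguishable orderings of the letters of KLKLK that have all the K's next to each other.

Treat the 3 copies of K as a single block. The multiset to arrange is then {KKK, L, L}, 3 items in all.
That gives (3)!/(2!) = 3 arrangements.

3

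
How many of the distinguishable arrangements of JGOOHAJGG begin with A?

With the first slot taken by A, it remains to arrange the other 8 letters (JGOOHJGG).
Those 8 letters have G appearing 3 times, J appearing twice, and O appearing twice, giving (8)!/(3!·2!·2!) = 1680.

1680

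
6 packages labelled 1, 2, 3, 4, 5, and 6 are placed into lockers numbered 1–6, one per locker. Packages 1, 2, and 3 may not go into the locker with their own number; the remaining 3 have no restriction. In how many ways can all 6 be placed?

426

Let Aᵢ (for i ∈ {1, 2, 3}) be the placements that put package i in its forbidden locker. Any j of these fix j positions, leaving (6−j)! ways to fill the rest, and there are C(3,j) ways to pick which j.
By inclusion–exclusion, the number of valid placements is Σ_{j=0}^{3} (−1)^j C(3,j)·(6−j)!.
Computing: 720 − 360 + 72 − 6 = 426.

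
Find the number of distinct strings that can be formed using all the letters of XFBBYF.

Letter multiplicities in XFBBYF: B×2, F×2, X×1, Y×1.
Dividing 6! = 720 by 2!·2! = 4 for the repeated letters gives 180.

180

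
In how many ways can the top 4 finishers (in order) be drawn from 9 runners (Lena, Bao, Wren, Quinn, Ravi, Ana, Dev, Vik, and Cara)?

There are 9 choices for 1st place, 8 for 2nd, and so on down to 6 for position 4.
That gives 9 × 8 × 7 × 6 = 3024.

3024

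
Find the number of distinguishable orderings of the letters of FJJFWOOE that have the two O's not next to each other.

Total arrangements of FJJFWOOE: 8!/(2!·2!·2!) = 5040.
Arrangements with the O's together: treat OO as one letter, giving (7)!/(2!·2!) = 1260.
Subtracting, 5040 − 1260 = 3780 arrangements keep the O's apart.

3780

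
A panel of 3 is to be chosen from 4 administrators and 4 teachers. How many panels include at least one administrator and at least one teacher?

48

Unrestricted: C(8,3) = 56 ways to pick any 3 of the 8.
Selections missing a whole group: no administrators → C(4,3) = 4; no teachers → C(4,3) = 4.
Both groups omitted at once is impossible, so 56 − 8 = 48.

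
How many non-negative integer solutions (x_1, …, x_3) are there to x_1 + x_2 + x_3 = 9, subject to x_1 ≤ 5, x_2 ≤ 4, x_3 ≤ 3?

By stars and bars, unrestricted non-negative solutions to x_1+…+x_3 = 9 number C(9+2,2) = 55.
Subtract solutions that violate a single cap (substitute x_i' = x_i − (cap_i+1)): x_1 ≥ 6 gives C(5,2) = 10; x_2 ≥ 5 gives C(6,2) = 15; x_3 ≥ 4 gives C(7,2) = 21. Together 46.
Add back pairs where two caps are both exceeded: 0 + 0 + 1 = 1.
By inclusion–exclusion the count is 55 − 46 + 1 = 10.

10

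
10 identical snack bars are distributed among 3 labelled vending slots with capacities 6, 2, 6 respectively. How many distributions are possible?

12

Without the upper bounds there are C(12,2) = 66 ways to split 10 among 3 vending slots.
Subtract solutions that violate a single cap (substitute x_i' = x_i − (cap_i+1)): x_1 ≥ 7 gives C(5,2) = 10; x_2 ≥ 3 gives C(9,2) = 36; x_3 ≥ 7 gives C(5,2) = 10. Together 56.
Add back pairs where two caps are both exceeded: 1 + 0 + 1 = 2.
By inclusion–exclusion the count is 66 − 56 + 2 = 12.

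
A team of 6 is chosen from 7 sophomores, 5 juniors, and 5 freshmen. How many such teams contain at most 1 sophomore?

1974

Split by how many sophomores are chosen (0 through 1).
Sum: C(7,0)·C(10,6) + C(7,1)·C(10,5) = 210 + 1764 = 1974.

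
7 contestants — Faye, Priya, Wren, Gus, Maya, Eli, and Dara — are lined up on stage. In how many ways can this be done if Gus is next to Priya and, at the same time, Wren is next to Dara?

Treat {Gus,Priya} as one block (2 orders) and {Wren,Dara} as another (2 orders).
That leaves 5 units to arrange: 2 × 2 × 5! = 4 × 120 = 480.

480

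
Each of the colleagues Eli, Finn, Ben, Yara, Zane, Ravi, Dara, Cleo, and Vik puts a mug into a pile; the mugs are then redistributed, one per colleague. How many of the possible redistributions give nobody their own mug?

Count assignments avoiding every fixed point. For any j of the 9 colleagues fixed to their own mug, the other 9−j can be arranged in (9−j)! ways.
By inclusion–exclusion this is Σ_{j=0}^{9} (−1)^j C(9,j)·(9−j)!.
Computing: 362880 − 362880 + 181440 − 60480 + 15120 − 3024 + 504 − 72 + 9 − 1 = 133496.

133496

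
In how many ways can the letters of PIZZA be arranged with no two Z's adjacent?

36

Total arrangements of PIZZA: 5!/(2!) = 60.
If the two Z's are adjacent, glue them into one block, leaving 4 items to arrange: (4)! = 24 ways.
Subtracting, 60 − 24 = 36 arrangements keep the Z's apart.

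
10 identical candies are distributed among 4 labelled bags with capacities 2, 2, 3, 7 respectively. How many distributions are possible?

26

Ignoring the caps, the number of non-negative solutions to x_1+…+x_4 = 10 is C(13,3) = 286.
Subtract solutions that violate a single cap (substitute x_i' = x_i − (cap_i+1)): x_1 ≥ 3 gives C(10,3) = 120; x_2 ≥ 3 gives C(10,3) = 120; x_3 ≥ 4 gives C(9,3) = 84; x_4 ≥ 8 gives C(5,3) = 10. Together 334.
Add back pairs where two caps are both exceeded: 35 + 20 + 0 + 20 + 0 + 0 = 75.
Subtract triples: 1 + 0 + 0 + 0 = 1.
By inclusion–exclusion the count is 286 − 334 + 75 − 1 = 26.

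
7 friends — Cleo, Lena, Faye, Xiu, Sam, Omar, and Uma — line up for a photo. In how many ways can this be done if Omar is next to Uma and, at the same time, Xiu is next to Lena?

480

Treat {Omar,Uma} as one block (2 orders) and {Xiu,Lena} as another (2 orders).
That leaves 5 units to arrange: 2 × 2 × 5! = 4 × 120 = 480.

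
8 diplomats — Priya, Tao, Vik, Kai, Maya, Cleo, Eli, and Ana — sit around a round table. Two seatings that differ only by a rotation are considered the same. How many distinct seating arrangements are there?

5040

Seat Priya anywhere (absorbing the rotational symmetry), then permute the other 7: (7)! = 5040.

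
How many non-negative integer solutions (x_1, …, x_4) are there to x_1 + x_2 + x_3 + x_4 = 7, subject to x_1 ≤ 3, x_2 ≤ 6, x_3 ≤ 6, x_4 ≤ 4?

88

Ignoring the caps, the number of non-negative solutions to x_1+…+x_4 = 7 is C(10,3) = 120.
Subtract solutions that violate a single cap (substitute x_i' = x_i − (cap_i+1)): x_1 ≥ 4 gives C(6,3) = 20; x_2 ≥ 7 gives C(3,3) = 1; x_3 ≥ 7 gives C(3,3) = 1; x_4 ≥ 5 gives C(5,3) = 10. Together 32.
No two caps can be exceeded simultaneously, so the pair terms are all 0.
By inclusion–exclusion the count is 120 − 32 + 0 = 88.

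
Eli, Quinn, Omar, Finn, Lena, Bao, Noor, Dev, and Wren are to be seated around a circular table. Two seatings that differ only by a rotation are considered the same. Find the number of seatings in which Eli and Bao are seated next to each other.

Treat {Eli, Bao} as one unit (2 internal orders) and seat the resulting 8 units around the table: (7)! circular arrangements.
So 2 × (7)! = 2 × 5040 = 10080.

10080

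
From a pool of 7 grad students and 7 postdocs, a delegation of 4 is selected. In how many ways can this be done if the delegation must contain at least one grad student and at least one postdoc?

Unrestricted: C(14,4) = 1001 ways to pick any 4 of the 14.
Selections missing a whole group: no grad students → C(7,4) = 35; no postdocs → C(7,4) = 35.
Both groups omitted at once is impossible, so 1001 − 70 = 931.

931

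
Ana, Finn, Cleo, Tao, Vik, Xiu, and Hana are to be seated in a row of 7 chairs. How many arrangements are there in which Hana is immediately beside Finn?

Place the 5 others and the Hana-Finn pair as 6 objects in a line; the pair has 2 internal arrangements.
So the count is 2·(6)! = 1440.

1440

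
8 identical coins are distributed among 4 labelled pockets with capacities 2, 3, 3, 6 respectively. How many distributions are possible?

44

Ignoring the caps, the number of non-negative solutions to x_1+…+x_4 = 8 is C(11,3) = 165.
Subtract solutions that violate a single cap (substitute x_i' = x_i − (cap_i+1)): x_1 ≥ 3 gives C(8,3) = 56; x_2 ≥ 4 gives C(7,3) = 35; x_3 ≥ 4 gives C(7,3) = 35; x_4 ≥ 7 gives C(4,3) = 4. Together 130.
Add back pairs where two caps are both exceeded: 4 + 4 + 0 + 1 + 0 + 0 = 9.
By inclusion–exclusion the count is 165 − 130 + 9 = 44.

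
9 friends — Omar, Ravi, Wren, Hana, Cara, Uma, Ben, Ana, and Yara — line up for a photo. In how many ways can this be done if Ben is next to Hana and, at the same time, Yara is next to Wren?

Treat {Ben,Hana} as one block (2 orders) and {Yara,Wren} as another (2 orders).
That leaves 7 units to arrange: 2 × 2 × 7! = 4 × 5040 = 20160.

20160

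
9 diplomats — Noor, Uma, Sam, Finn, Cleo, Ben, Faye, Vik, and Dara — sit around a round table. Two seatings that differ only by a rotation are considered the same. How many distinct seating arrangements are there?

40320

Around a circle, 9 distinct people have 9!/9 = (8)! = 40320 rotationally distinct seatings.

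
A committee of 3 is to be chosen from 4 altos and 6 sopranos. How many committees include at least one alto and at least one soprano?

With no constraint there are C(10,3) = 120 possible selections.
Subtract selections that omit an entire group: no altos → C(6,3) = 20; no sopranos → C(4,3) = 4.
Both groups omitted at once is impossible, so 120 − 24 = 96.

96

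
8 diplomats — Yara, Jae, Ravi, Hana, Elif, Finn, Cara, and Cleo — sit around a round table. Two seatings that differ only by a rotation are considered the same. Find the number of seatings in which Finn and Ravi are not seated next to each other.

Without the restriction there are (7)! = 5040 seatings.
Those with Finn next to Ravi: fuse the pair into one unit and seat 7 units around a circle — 2·(6)! = 1440.
Subtracting, 5040 − 1440 = 3600.

3600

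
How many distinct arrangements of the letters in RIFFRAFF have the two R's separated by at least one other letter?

630

Total arrangements of RIFFRAFF: 8!/(4!·2!) = 840.
If the two R's are adjacent, glue them into one block, leaving 7 items to arrange: (7)!/(4!) = 210 ways.
Subtracting, 840 − 210 = 630 arrangements keep the R's apart.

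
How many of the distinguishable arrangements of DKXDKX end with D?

30

With the last slot taken by D, it remains to arrange the other 5 letters (KXDKX).
Those 5 letters have K appearing twice and X appearing twice, giving (5)!/(2!·2!) = 30.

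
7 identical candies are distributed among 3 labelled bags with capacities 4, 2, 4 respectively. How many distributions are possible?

By stars and bars, unrestricted non-negative solutions to x_1+…+x_3 = 7 number C(7+2,2) = 36.
Subtract solutions that violate a single cap (substitute x_i' = x_i − (cap_i+1)): x_1 ≥ 5 gives C(4,2) = 6; x_2 ≥ 3 gives C(6,2) = 15; x_3 ≥ 5 gives C(4,2) = 6. Together 27.
No two caps can be exceeded simultaneously, so the pair terms are all 0.
By inclusion–exclusion the count is 36 − 27 + 0 = 9.

9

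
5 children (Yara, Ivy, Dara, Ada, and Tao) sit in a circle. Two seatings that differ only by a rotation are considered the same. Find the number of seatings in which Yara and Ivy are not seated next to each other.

12

Without the restriction there are (4)! = 24 seatings.
Seatings with Yara beside Ivy: treat them as a block with 2 internal orders, giving 2 × (3)! = 12.
Subtracting, 24 − 12 = 12.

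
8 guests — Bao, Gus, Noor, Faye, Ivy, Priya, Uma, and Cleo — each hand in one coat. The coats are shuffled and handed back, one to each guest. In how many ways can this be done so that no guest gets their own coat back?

14833

Count assignments avoiding every fixed point. For any j of the 8 guests fixed to their own coat, the other 8−j can be arranged in (8−j)! ways.
By inclusion–exclusion this is Σ_{j=0}^{8} (−1)^j C(8,j)·(8−j)!.
Computing: 40320 − 40320 + 20160 − 6720 + 1680 − 336 + 56 − 8 + 1 = 14833.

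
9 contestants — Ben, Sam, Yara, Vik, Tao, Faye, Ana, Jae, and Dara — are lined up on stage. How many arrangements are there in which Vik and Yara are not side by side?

282240

There are 9! = 362880 arrangements in all. If Vik and Yara are adjacent, merging them into one block gives 2·(8)! = 80640 arrangements.
So 362880 − 80640 = 282240 arrangements keep them apart.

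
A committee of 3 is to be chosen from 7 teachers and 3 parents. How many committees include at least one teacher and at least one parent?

84

Total 3-person selections from all 10: C(10,3) = 120.
Selections missing a whole group: no teachers → C(3,3) = 1; no parents → C(7,3) = 35.
Both groups omitted at once is impossible, so 120 − 36 = 84.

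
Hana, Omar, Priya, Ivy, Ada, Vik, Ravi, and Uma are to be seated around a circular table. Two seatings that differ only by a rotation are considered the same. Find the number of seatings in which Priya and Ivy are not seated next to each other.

All circular seatings of 8 people number (7)! = 5040.
Seatings with Priya beside Ivy: treat them as a block with 2 internal orders, giving 2 × (6)! = 1440.
Subtracting, 5040 − 1440 = 3600.

3600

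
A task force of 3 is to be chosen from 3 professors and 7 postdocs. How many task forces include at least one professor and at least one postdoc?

With no constraint there are C(10,3) = 120 possible selections.
Selections missing a whole group: no professors → C(7,3) = 35; no postdocs → C(3,3) = 1.
Both groups omitted at once is impossible, so 120 − 36 = 84.

84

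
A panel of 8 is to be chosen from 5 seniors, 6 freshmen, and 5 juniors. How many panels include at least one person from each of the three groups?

Total 8-person selections from all 16: C(16,8) = 12870.
Selections missing a whole group: no seniors → C(11,8) = 165; no freshmen → C(10,8) = 45; no juniors → C(11,8) = 165.
Add back selections omitting two groups (i.e. drawn from a single group): C(5,8) + C(6,8) + C(5,8) = 0.
By inclusion–exclusion: 12870 − 375 + 0 = 12495.

12495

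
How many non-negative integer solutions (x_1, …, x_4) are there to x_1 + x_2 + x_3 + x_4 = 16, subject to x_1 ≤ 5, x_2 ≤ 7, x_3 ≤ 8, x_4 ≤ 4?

By stars and bars, unrestricted non-negative solutions to x_1+…+x_4 = 16 number C(16+3,3) = 969.
Subtract solutions that violate a single cap (substitute x_i' = x_i − (cap_i+1)): x_1 ≥ 6 gives C(13,3) = 286; x_2 ≥ 8 gives C(11,3) = 165; x_3 ≥ 9 gives C(10,3) = 120; x_4 ≥ 5 gives C(14,3) = 364. Together 935.
Add back pairs where two caps are both exceeded: 10 + 4 + 56 + 0 + 20 + 10 = 100.
By inclusion–exclusion the count is 969 − 935 + 100 = 134.

134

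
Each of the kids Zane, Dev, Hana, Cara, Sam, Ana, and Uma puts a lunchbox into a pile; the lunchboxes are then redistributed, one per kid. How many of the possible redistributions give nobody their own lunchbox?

1854

Count assignments avoiding every fixed point. For any j of the 7 kids fixed to their own lunchbox, the other 7−j can be arranged in (7−j)! ways.
By inclusion–exclusion this is Σ_{j=0}^{7} (−1)^j C(7,j)·(7−j)!.
Computing: 5040 − 5040 + 2520 − 840 + 210 − 42 + 7 − 1 = 1854.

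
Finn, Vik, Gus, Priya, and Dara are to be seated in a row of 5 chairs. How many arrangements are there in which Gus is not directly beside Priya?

72

Of the 5! = 120 arrangements, those with Gus and Priya adjacent number 2 × 4! = 48 (treat the pair as a block with 2 internal orders).
So 120 − 48 = 72 arrangements keep them apart.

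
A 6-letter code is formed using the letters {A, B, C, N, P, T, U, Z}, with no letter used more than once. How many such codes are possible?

Choose and order 6 of the 8 symbols: the first letter has 8 options, the next 7, and so on down to 3.
That product is 8 × 7 × 6 × 5 × 4 × 3 = 20160.

20160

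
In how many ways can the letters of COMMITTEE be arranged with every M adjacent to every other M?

Treat the 2 copies of M as a single block. The multiset to arrange is then {MM, C, E, E, I, O, T, T}, 8 items in all.
That gives (8)!/(2!·2!) = 10080 arrangements.

10080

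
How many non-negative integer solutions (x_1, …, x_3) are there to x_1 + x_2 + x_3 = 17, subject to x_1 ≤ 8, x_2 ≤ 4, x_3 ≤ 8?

10

Without the upper bounds there are C(19,2) = 171 ways to split 17 among 3 variables.
Subtract solutions that violate a single cap (substitute x_i' = x_i − (cap_i+1)): x_1 ≥ 9 gives C(10,2) = 45; x_2 ≥ 5 gives C(14,2) = 91; x_3 ≥ 9 gives C(10,2) = 45. Together 181.
Add back pairs where two caps are both exceeded: 10 + 0 + 10 = 20.
By inclusion–exclusion the count is 171 − 181 + 20 = 10.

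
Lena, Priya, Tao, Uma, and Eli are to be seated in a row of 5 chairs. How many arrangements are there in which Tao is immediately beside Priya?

48

Place the 3 others and the Tao-Priya pair as 4 objects in a line; the pair has 2 internal arrangements.
That gives 2 × 4! = 2 × 24 = 48.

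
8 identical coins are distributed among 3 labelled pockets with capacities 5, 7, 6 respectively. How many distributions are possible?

Ignoring the caps, the number of non-negative solutions to x_1+…+x_3 = 8 is C(10,2) = 45.
Subtract solutions that violate a single cap (substitute x_i' = x_i − (cap_i+1)): x_1 ≥ 6 gives C(4,2) = 6; x_2 ≥ 8 gives C(2,2) = 1; x_3 ≥ 7 gives C(3,2) = 3. Together 10.
No two caps can be exceeded simultaneously, so the pair terms are all 0.
By inclusion–exclusion the count is 45 − 10 + 0 = 35.

35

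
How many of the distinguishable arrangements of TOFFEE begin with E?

60

With the first slot taken by E, it remains to arrange the other 5 letters (TOFFE).
Those 5 letters have F appearing twice, giving (5)!/(2!) = 60.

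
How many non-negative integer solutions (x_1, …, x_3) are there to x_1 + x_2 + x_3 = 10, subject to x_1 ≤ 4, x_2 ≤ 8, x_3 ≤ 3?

17

By stars and bars, unrestricted non-negative solutions to x_1+…+x_3 = 10 number C(10+2,2) = 66.
Subtract solutions that violate a single cap (substitute x_i' = x_i − (cap_i+1)): x_1 ≥ 5 gives C(7,2) = 21; x_2 ≥ 9 gives C(3,2) = 3; x_3 ≥ 4 gives C(8,2) = 28. Together 52.
Add back pairs where two caps are both exceeded: 0 + 3 + 0 = 3.
By inclusion–exclusion the count is 66 − 52 + 3 = 17.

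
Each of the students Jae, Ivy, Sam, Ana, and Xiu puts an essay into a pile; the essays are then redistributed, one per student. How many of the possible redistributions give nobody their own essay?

Let Aᵢ be the assignments in which student i gets their own essay. We want the size of the complement of A₁∪…∪A_5.
By inclusion–exclusion this is Σ_{j=0}^{5} (−1)^j C(5,j)·(5−j)!.
Computing: 120 − 120 + 60 − 20 + 5 − 1 = 44.

44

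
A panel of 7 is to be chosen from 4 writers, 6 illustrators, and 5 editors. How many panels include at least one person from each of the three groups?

5949

Unrestricted: C(15,7) = 6435 ways to pick any 7 of the 15.
Selections missing a whole group: no writers → C(11,7) = 330; no illustrators → C(9,7) = 36; no editors → C(10,7) = 120.
Add back selections omitting two groups (i.e. drawn from a single group): C(4,7) + C(6,7) + C(5,7) = 0.
By inclusion–exclusion: 6435 − 486 + 0 = 5949.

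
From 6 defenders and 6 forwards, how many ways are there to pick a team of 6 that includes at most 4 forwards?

Split by how many forwards are chosen (0 through 4).
Sum: C(6,0)·C(6,6) + C(6,1)·C(6,5) + C(6,2)·C(6,4) + C(6,3)·C(6,3) + C(6,4)·C(6,2) = 1 + 36 + 225 + 400 + 225 = 887.

887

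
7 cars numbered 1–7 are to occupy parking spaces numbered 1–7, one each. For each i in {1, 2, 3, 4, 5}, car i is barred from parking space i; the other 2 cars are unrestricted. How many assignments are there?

Let Aᵢ (for 1 ≤ i ≤ 5) be the placements that put car i in its forbidden parking space. Any j of these fix j positions, leaving (7−j)! ways to fill the rest, and there are C(5,j) ways to pick which j.
By inclusion–exclusion, the number of valid placements is Σ_{j=0}^{5} (−1)^j C(5,j)·(7−j)!.
Computing: 5040 − 3600 + 1200 − 240 + 30 − 2 = 2428.

2428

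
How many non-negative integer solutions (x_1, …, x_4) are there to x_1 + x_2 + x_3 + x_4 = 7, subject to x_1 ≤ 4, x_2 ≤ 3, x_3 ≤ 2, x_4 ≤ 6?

55

Without the upper bounds there are C(10,3) = 120 ways to split 7 among 4 variables.
Subtract solutions that violate a single cap (substitute x_i' = x_i − (cap_i+1)): x_1 ≥ 5 gives C(5,3) = 10; x_2 ≥ 4 gives C(6,3) = 20; x_3 ≥ 3 gives C(7,3) = 35; x_4 ≥ 7 gives C(3,3) = 1. Together 66.
Add back pairs where two caps are both exceeded: 0 + 0 + 0 + 1 + 0 + 0 = 1.
By inclusion–exclusion the count is 120 − 66 + 1 = 55.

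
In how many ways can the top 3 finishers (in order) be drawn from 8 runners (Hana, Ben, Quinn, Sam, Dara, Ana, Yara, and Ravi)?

336

There are 8 choices for 1st place, 7 for 2nd, and 6 for 3rd.
That gives 8 × 7 × 6 = 336.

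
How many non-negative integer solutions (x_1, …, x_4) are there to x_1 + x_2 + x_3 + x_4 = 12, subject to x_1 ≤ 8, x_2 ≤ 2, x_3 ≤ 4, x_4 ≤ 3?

41

Ignoring the caps, the number of non-negative solutions to x_1+…+x_4 = 12 is C(15,3) = 455.
Subtract solutions that violate a single cap (substitute x_i' = x_i − (cap_i+1)): x_1 ≥ 9 gives C(6,3) = 20; x_2 ≥ 3 gives C(12,3) = 220; x_3 ≥ 5 gives C(10,3) = 120; x_4 ≥ 4 gives C(11,3) = 165. Together 525.
Add back pairs where two caps are both exceeded: 1 + 0 + 0 + 35 + 56 + 20 = 112.
Subtract triples: 0 + 0 + 0 + 1 = 1.
By inclusion–exclusion the count is 455 − 525 + 112 − 1 = 41.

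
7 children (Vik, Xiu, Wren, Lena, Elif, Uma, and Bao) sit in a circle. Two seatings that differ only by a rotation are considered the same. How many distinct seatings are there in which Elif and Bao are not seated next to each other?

Without the restriction there are (6)! = 720 seatings.
Those with Elif next to Bao: fuse the pair into one unit and seat 6 units around a circle — 2·(5)! = 240.
Subtracting, 720 − 240 = 480.

480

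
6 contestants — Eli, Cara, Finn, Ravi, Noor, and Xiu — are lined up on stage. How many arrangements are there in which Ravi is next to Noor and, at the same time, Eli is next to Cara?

96

Treat {Ravi,Noor} as one block (2 orders) and {Eli,Cara} as another (2 orders).
That leaves 4 units to arrange: 2 × 2 × 4! = 4 × 24 = 96.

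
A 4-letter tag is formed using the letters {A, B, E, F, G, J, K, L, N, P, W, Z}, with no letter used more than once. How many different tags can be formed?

With no repetition, fill the 4 letters in order: 12 choices, then 11, down to 9.
That product is 12 × 11 × 10 × 9 = 11880.

11880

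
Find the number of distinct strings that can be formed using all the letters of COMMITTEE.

45360

Letter multiplicities in COMMITTEE: C×1, E×2, I×1, M×2, O×1, T×2.
The number of distinct arrangements is 9!/(2!·2!·2!) = 362880/8 = 45360.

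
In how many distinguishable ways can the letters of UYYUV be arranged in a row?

30

Letter multiplicities in UYYUV: U×2, V×1, Y×2.
So there are 5! / (2!·2!) = 30 distinguishable arrangements.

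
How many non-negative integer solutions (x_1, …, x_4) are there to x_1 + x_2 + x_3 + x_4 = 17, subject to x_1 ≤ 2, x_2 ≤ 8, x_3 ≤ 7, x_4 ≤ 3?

19

Ignoring the caps, the number of non-negative solutions to x_1+…+x_4 = 17 is C(20,3) = 1140.
Subtract solutions that violate a single cap (substitute x_i' = x_i − (cap_i+1)): x_1 ≥ 3 gives C(17,3) = 680; x_2 ≥ 9 gives C(11,3) = 165; x_3 ≥ 8 gives C(12,3) = 220; x_4 ≥ 4 gives C(16,3) = 560. Together 1625.
Add back pairs where two caps are both exceeded: 56 + 84 + 286 + 1 + 35 + 56 = 518.
Subtract triples: 0 + 4 + 10 + 0 = 14.
By inclusion–exclusion the count is 1140 − 1625 + 518 − 14 = 19.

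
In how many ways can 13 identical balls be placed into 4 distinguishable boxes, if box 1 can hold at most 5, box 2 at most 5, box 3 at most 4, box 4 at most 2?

19

By stars and bars, unrestricted non-negative solutions to x_1+…+x_4 = 13 number C(13+3,3) = 560.
Subtract solutions that violate a single cap (substitute x_i' = x_i − (cap_i+1)): x_1 ≥ 6 gives C(10,3) = 120; x_2 ≥ 6 gives C(10,3) = 120; x_3 ≥ 5 gives C(11,3) = 165; x_4 ≥ 3 gives C(13,3) = 286. Together 691.
Add back pairs where two caps are both exceeded: 4 + 10 + 35 + 10 + 35 + 56 = 150.
By inclusion–exclusion the count is 560 − 691 + 150 = 19.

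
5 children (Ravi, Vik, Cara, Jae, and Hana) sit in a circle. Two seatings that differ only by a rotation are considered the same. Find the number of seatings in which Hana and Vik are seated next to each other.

12

Glue Hana and Vik into a block (2 internal orders). Seating 4 units around a circle gives (3)! arrangements.
So 2 × (3)! = 2 × 6 = 12.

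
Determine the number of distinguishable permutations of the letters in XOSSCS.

XOSSCS has 6 letters with S appearing 3 times.
So there are 6! / (3!) = 120 distinguishable arrangements.

120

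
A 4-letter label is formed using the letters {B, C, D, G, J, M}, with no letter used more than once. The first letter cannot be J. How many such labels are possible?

300

The first letter has 6−1 = 5 choices (anything except J).
The remaining 3 letters are filled from the other 5 symbols without repetition: 5 × 4 × 3 = 60.
Total: 5 × 60 = 300.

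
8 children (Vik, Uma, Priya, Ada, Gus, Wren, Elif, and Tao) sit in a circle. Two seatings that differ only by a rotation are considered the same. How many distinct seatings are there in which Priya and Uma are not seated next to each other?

Without the restriction there are (7)! = 5040 seatings.
Those with Priya next to Uma: fuse the pair into one unit and seat 7 units around a circle — 2·(6)! = 1440.
Subtracting, 5040 − 1440 = 3600.

3600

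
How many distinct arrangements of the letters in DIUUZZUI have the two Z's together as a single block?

420

Treat the 2 copies of Z as a single block. The multiset to arrange is then {ZZ, D, I, I, U, U, U}, 7 items in all.
That gives (7)!/(3!·2!) = 420 arrangements.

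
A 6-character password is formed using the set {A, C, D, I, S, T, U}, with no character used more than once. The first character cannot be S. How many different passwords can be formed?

4320

The first character has 7−1 = 6 choices (anything except S).
The remaining 5 characters are filled from the other 6 symbols without repetition: 6 × 5 × 4 × 3 × 2 = 720.
Total: 6 × 720 = 4320.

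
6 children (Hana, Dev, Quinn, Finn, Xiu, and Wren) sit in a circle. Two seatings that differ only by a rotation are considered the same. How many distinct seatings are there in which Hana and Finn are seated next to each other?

48

Glue Hana and Finn into a block (2 internal orders). Seating 5 units around a circle gives (4)! arrangements.
So 2 × (4)! = 2 × 24 = 48.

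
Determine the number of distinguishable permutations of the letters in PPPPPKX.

42

PPPPPKX has 7 letters with P appearing 5 times.
Dividing 7! = 5040 by 5! = 120 for the repeated letters gives 42.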